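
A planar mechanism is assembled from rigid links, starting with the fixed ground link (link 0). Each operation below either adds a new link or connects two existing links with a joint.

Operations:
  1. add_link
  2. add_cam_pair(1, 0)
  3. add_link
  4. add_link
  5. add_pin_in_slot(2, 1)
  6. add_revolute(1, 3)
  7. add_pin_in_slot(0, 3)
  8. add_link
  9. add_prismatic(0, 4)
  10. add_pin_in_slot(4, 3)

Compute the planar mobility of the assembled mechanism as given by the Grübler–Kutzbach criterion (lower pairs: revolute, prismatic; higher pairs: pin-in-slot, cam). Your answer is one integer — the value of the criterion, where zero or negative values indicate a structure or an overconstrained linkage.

[1;0;0] (link 0 is ground)
L+ [2;0;0]
C(1,0)∈J2 [2;0;1]
L+ [3;0;1]
L+ [4;0;1]
PS(2,1)∈J2 [4;0;2]
R(1,3)∈J1 [4;1;2]
PS(0,3)∈J2 [4;1;3]
L+ [5;1;3]
P(0,4)∈J1 [5;2;3]
PS(4,3)∈J2 [5;2;4]
mobility = 12 − 4 − 4 = 4

M = 4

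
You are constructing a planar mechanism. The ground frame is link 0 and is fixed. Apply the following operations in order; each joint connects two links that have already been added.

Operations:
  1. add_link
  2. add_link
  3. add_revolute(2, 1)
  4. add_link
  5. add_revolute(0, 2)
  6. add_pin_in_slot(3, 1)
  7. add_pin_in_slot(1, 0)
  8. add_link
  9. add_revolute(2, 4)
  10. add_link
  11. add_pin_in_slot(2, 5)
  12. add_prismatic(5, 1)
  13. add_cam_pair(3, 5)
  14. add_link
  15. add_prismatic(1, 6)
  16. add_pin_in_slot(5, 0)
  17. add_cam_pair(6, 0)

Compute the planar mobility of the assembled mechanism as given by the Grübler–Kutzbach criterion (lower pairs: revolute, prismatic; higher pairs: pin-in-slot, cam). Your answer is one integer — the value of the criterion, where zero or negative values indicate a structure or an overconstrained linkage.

M = 2

ground; <1,0,0>
#1 <2,0,0>
#2 <3,0,0>
R:2↔1 J1 <3,1,0>
#3 <4,1,0>
R:0↔2 J1 <4,2,0>
PS:3↔1 J2 <4,2,1>
PS:1↔0 J2 <4,2,2>
#4 <5,2,2>
R:2↔4 J1 <5,3,2>
#5 <6,3,2>
PS:2↔5 J2 <6,3,3>
P:5↔1 J1 <6,4,3>
C:3↔5 J2 <6,4,4>
#6 <7,4,4>
P:1↔6 J1 <7,5,4>
PS:5↔0 J2 <7,5,5>
C:6↔0 J2 <7,5,6>
3×6 − 2×5 − 1×6 = 2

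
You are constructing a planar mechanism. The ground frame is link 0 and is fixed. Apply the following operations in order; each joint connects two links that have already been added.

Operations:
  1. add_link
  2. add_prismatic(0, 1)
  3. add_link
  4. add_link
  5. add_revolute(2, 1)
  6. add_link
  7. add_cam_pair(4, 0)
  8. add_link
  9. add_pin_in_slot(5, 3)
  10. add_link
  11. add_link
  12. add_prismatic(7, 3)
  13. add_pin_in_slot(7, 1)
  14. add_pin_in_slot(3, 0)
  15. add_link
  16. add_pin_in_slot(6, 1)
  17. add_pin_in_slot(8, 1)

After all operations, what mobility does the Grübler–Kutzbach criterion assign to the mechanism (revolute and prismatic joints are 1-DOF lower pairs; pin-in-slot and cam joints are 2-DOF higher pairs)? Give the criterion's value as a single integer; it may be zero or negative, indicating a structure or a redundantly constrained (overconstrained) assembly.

M = 12

ground; <1,0,0>
#1 <2,0,0>
P:0↔1 J1 <2,1,0>
#2 <3,1,0>
#3 <4,1,0>
R:2↔1 J1 <4,2,0>
#4 <5,2,0>
C:4↔0 J2 <5,2,1>
#5 <6,2,1>
PS:5↔3 J2 <6,2,2>
#6 <7,2,2>
#7 <8,2,2>
P:7↔3 J1 <8,3,2>
PS:7↔1 J2 <8,3,3>
PS:3↔0 J2 <8,3,4>
#8 <9,3,4>
PS:6↔1 J2 <9,3,5>
PS:8↔1 J2 <9,3,6>
3×8 − 2×3 − 1×6 = 12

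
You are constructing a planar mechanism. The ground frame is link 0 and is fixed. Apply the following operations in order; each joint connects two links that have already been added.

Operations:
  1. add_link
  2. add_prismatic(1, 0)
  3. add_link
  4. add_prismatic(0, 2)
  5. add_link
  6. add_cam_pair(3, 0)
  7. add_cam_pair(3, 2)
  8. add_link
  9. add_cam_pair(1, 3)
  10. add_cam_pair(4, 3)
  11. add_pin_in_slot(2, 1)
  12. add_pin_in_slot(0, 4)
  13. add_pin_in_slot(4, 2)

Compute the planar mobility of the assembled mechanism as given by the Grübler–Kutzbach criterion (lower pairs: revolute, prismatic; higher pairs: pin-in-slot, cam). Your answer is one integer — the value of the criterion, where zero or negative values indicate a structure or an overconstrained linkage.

M = 1

(L,J1,J2)=(1,0,0); link0 fixed
link1: (2,0,0)
P 1-0 [J1]: (2,1,0)
link2: (3,1,0)
P 0-2 [J1]: (3,2,0)
link3: (4,2,0)
C 3-0 [J2]: (4,2,1)
C 3-2 [J2]: (4,2,2)
link4: (5,2,2)
C 1-3 [J2]: (5,2,3)
C 4-3 [J2]: (5,2,4)
PS 2-1 [J2]: (5,2,5)
PS 0-4 [J2]: (5,2,6)
PS 4-2 [J2]: (5,2,7)
Grübler: 3·4 − 2·2 − 7 = 1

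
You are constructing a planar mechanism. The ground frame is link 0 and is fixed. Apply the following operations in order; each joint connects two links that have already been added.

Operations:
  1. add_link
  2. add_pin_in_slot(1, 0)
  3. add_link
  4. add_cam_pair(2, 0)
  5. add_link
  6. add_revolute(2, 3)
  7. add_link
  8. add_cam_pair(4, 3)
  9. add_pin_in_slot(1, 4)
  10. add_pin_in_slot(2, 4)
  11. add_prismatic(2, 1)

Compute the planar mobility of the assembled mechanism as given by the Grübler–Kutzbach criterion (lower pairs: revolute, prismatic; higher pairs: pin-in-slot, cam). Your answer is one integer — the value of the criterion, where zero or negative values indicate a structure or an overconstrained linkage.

link 0 = ground. State L|J1|J2 = 1|0|0
+link1  2|0|0
PS(1,0) f=2→J2  2|0|1
+link2  3|0|1
C(2,0) f=2→J2  3|0|2
+link3  4|0|2
R(2,3) f=1→J1  4|1|2
+link4  5|1|2
C(4,3) f=2→J2  5|1|3
PS(1,4) f=2→J2  5|1|4
PS(2,4) f=2→J2  5|1|5
P(2,1) f=1→J1  5|2|5
M = 3(5−1)−2·2−5 = 12−4−5 = 3

M = 3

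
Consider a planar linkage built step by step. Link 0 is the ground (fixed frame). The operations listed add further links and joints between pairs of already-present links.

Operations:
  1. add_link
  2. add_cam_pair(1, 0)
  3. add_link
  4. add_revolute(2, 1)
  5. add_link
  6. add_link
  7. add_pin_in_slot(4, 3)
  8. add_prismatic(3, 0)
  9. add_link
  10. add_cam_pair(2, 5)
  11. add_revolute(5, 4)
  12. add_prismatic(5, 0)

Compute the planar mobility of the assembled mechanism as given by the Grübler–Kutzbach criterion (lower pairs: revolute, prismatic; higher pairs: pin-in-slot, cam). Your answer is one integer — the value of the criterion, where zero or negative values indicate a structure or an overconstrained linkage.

M = 4

[1;0;0] (link 0 is ground)
L+ [2;0;0]
C(1,0)∈J2 [2;0;1]
L+ [3;0;1]
R(2,1)∈J1 [3;1;1]
L+ [4;1;1]
L+ [5;1;1]
PS(4,3)∈J2 [5;1;2]
P(3,0)∈J1 [5;2;2]
L+ [6;2;2]
C(2,5)∈J2 [6;2;3]
R(5,4)∈J1 [6;3;3]
P(5,0)∈J1 [6;4;3]
mobility = 15 − 8 − 3 = 4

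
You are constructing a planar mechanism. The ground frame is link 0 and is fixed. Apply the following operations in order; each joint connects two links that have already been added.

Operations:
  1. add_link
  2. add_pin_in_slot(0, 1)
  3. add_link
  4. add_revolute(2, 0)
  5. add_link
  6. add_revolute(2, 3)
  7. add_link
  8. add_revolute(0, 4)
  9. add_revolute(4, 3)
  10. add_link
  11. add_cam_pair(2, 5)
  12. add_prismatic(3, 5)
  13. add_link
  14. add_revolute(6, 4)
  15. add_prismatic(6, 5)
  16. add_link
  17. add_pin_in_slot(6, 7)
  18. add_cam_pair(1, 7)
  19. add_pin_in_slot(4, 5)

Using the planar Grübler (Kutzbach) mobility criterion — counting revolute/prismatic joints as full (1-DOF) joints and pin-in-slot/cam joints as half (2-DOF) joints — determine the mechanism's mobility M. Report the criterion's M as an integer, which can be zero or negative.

link 0 = ground. State L|J1|J2 = 1|0|0
+link1  2|0|0
PS(0,1) f=2→J2  2|0|1
+link2  3|0|1
R(2,0) f=1→J1  3|1|1
+link3  4|1|1
R(2,3) f=1→J1  4|2|1
+link4  5|2|1
R(0,4) f=1→J1  5|3|1
R(4,3) f=1→J1  5|4|1
+link5  6|4|1
C(2,5) f=2→J2  6|4|2
P(3,5) f=1→J1  6|5|2
+link6  7|5|2
R(6,4) f=1→J1  7|6|2
P(6,5) f=1→J1  7|7|2
+link7  8|7|2
PS(6,7) f=2→J2  8|7|3
C(1,7) f=2→J2  8|7|4
PS(4,5) f=2→J2  8|7|5
M = 3(8−1)−2·7−5 = 21−14−5 = 2

M = 2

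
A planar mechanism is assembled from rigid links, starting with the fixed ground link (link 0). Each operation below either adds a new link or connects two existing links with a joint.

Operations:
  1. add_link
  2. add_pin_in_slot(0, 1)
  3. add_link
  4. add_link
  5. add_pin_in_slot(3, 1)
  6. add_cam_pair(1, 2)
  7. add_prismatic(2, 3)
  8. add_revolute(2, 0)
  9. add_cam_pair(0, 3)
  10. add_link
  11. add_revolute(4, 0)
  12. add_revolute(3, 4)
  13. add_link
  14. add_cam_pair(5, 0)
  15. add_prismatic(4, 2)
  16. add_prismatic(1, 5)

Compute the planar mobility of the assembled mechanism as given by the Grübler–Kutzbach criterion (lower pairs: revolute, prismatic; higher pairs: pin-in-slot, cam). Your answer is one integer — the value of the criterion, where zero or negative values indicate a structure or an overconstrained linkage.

M = -2

[1;0;0] (link 0 is ground)
L+ [2;0;0]
PS(0,1)∈J2 [2;0;1]
L+ [3;0;1]
L+ [4;0;1]
PS(3,1)∈J2 [4;0;2]
C(1,2)∈J2 [4;0;3]
P(2,3)∈J1 [4;1;3]
R(2,0)∈J1 [4;2;3]
C(0,3)∈J2 [4;2;4]
L+ [5;2;4]
R(4,0)∈J1 [5;3;4]
R(3,4)∈J1 [5;4;4]
L+ [6;4;4]
C(5,0)∈J2 [6;4;5]
P(4,2)∈J1 [6;5;5]
P(1,5)∈J1 [6;6;5]
mobility = 15 − 12 − 5 = -2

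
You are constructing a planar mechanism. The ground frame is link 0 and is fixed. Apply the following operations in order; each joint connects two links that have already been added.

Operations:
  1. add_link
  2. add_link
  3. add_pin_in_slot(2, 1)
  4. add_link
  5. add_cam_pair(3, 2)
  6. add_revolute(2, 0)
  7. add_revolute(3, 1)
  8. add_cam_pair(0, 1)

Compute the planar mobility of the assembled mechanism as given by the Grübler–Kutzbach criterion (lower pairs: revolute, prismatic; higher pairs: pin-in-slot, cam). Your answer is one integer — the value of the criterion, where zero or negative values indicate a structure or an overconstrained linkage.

M = 2

ground; <1,0,0>
#1 <2,0,0>
#2 <3,0,0>
PS:2↔1 J2 <3,0,1>
#3 <4,0,1>
C:3↔2 J2 <4,0,2>
R:2↔0 J1 <4,1,2>
R:3↔1 J1 <4,2,2>
C:0↔1 J2 <4,2,3>
3×3 − 2×2 − 1×3 = 2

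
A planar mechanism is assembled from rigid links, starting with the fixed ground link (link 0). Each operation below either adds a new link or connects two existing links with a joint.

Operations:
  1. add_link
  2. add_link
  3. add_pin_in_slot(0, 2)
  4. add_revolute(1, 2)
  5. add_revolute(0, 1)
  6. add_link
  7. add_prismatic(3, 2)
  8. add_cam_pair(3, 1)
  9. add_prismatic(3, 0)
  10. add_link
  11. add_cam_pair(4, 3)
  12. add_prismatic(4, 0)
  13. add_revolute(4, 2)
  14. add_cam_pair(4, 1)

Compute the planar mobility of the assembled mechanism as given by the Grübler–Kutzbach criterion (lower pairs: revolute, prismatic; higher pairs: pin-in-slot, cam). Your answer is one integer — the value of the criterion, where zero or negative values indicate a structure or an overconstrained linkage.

M = -4

(L,J1,J2)=(1,0,0); link0 fixed
link1: (2,0,0)
link2: (3,0,0)
PS 0-2 [J2]: (3,0,1)
R 1-2 [J1]: (3,1,1)
R 0-1 [J1]: (3,2,1)
link3: (4,2,1)
P 3-2 [J1]: (4,3,1)
C 3-1 [J2]: (4,3,2)
P 3-0 [J1]: (4,4,2)
link4: (5,4,2)
C 4-3 [J2]: (5,4,3)
P 4-0 [J1]: (5,5,3)
R 4-2 [J1]: (5,6,3)
C 4-1 [J2]: (5,6,4)
Grübler: 3·4 − 2·6 − 4 = -4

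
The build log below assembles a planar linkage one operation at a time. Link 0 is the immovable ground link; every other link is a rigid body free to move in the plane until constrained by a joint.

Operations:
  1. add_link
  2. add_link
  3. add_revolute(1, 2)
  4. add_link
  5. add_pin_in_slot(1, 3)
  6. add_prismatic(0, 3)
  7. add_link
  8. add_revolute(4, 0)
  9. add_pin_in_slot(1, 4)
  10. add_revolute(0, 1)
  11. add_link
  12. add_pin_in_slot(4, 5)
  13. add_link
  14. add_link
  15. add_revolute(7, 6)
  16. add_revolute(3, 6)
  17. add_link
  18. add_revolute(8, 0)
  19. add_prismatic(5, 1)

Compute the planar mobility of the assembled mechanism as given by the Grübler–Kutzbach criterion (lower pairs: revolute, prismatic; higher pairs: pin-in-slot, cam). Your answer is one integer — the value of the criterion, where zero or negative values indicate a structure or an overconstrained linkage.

L=1 J1=0 J2=0
add link → L=2 J1=0 J2=0
add link → L=3 J1=0 J2=0
R@1,2 dof=1 J1 → L=3 J1=1 J2=0
add link → L=4 J1=1 J2=0
PS@1,3 dof=2 J2 → L=4 J1=1 J2=1
P@0,3 dof=1 J1 → L=4 J1=2 J2=1
add link → L=5 J1=2 J2=1
R@4,0 dof=1 J1 → L=5 J1=3 J2=1
PS@1,4 dof=2 J2 → L=5 J1=3 J2=2
R@0,1 dof=1 J1 → L=5 J1=4 J2=2
add link → L=6 J1=4 J2=2
PS@4,5 dof=2 J2 → L=6 J1=4 J2=3
add link → L=7 J1=4 J2=3
add link → L=8 J1=4 J2=3
R@7,6 dof=1 J1 → L=8 J1=5 J2=3
R@3,6 dof=1 J1 → L=8 J1=6 J2=3
add link → L=9 J1=6 J2=3
R@8,0 dof=1 J1 → L=9 J1=7 J2=3
P@5,1 dof=1 J1 → L=9 J1=8 J2=3
M=3(L−1)−2J1−J2=3·8−2·8−3=5

M = 5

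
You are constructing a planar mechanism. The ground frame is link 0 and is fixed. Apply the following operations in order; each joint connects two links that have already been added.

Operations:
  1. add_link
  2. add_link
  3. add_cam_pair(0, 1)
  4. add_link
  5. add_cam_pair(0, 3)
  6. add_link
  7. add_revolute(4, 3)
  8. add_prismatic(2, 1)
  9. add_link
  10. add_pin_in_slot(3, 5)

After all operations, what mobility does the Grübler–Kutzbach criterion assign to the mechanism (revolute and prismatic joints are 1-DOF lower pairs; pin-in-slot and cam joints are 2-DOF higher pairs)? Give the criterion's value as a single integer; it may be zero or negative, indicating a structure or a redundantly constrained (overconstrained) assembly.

link 0 = ground. State L|J1|J2 = 1|0|0
+link1  2|0|0
+link2  3|0|0
C(0,1) f=2→J2  3|0|1
+link3  4|0|1
C(0,3) f=2→J2  4|0|2
+link4  5|0|2
R(4,3) f=1→J1  5|1|2
P(2,1) f=1→J1  5|2|2
+link5  6|2|2
PS(3,5) f=2→J2  6|2|3
M = 3(6−1)−2·2−3 = 15−4−3 = 8

M = 8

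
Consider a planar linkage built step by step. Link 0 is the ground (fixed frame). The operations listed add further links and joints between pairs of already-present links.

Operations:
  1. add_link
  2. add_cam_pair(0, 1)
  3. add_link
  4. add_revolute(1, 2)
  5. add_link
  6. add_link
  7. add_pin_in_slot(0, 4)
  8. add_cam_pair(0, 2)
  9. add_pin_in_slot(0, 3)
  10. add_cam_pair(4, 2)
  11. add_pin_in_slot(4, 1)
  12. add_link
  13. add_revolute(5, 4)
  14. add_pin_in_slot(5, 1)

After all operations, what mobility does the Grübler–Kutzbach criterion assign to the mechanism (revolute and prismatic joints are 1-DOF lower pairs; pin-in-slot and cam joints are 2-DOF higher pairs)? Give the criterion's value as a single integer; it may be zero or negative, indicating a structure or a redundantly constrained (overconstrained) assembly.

ground; <1,0,0>
#1 <2,0,0>
C:0↔1 J2 <2,0,1>
#2 <3,0,1>
R:1↔2 J1 <3,1,1>
#3 <4,1,1>
#4 <5,1,1>
PS:0↔4 J2 <5,1,2>
C:0↔2 J2 <5,1,3>
PS:0↔3 J2 <5,1,4>
C:4↔2 J2 <5,1,5>
PS:4↔1 J2 <5,1,6>
#5 <6,1,6>
R:5↔4 J1 <6,2,6>
PS:5↔1 J2 <6,2,7>
3×5 − 2×2 − 1×7 = 4

M = 4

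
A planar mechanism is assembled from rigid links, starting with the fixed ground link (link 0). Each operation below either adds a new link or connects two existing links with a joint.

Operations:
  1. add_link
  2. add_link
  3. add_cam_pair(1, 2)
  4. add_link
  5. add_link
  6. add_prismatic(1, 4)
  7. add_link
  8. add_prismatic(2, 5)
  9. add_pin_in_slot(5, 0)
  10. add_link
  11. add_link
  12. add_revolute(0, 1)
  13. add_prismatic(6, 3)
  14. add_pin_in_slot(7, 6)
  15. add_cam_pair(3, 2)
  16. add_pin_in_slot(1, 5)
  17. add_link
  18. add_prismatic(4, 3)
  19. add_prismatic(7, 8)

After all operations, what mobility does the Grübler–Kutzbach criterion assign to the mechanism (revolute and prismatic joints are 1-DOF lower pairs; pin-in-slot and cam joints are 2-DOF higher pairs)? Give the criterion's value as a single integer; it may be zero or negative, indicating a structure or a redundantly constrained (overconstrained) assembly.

M = 7

link 0 = ground. State L|J1|J2 = 1|0|0
+link1  2|0|0
+link2  3|0|0
C(1,2) f=2→J2  3|0|1
+link3  4|0|1
+link4  5|0|1
P(1,4) f=1→J1  5|1|1
+link5  6|1|1
P(2,5) f=1→J1  6|2|1
PS(5,0) f=2→J2  6|2|2
+link6  7|2|2
+link7  8|2|2
R(0,1) f=1→J1  8|3|2
P(6,3) f=1→J1  8|4|2
PS(7,6) f=2→J2  8|4|3
C(3,2) f=2→J2  8|4|4
PS(1,5) f=2→J2  8|4|5
+link8  9|4|5
P(4,3) f=1→J1  9|5|5
P(7,8) f=1→J1  9|6|5
M = 3(9−1)−2·6−5 = 24−12−5 = 7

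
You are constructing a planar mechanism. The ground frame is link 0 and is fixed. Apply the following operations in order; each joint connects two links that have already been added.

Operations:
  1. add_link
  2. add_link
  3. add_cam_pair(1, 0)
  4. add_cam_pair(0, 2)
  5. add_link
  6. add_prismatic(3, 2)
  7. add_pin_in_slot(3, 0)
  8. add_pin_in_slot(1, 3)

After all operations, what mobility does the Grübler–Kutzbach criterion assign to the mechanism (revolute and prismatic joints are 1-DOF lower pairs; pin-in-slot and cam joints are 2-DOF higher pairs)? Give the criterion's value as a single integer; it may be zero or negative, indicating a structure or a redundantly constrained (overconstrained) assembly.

[1;0;0] (link 0 is ground)
L+ [2;0;0]
L+ [3;0;0]
C(1,0)∈J2 [3;0;1]
C(0,2)∈J2 [3;0;2]
L+ [4;0;2]
P(3,2)∈J1 [4;1;2]
PS(3,0)∈J2 [4;1;3]
PS(1,3)∈J2 [4;1;4]
mobility = 9 − 2 − 4 = 3

M = 3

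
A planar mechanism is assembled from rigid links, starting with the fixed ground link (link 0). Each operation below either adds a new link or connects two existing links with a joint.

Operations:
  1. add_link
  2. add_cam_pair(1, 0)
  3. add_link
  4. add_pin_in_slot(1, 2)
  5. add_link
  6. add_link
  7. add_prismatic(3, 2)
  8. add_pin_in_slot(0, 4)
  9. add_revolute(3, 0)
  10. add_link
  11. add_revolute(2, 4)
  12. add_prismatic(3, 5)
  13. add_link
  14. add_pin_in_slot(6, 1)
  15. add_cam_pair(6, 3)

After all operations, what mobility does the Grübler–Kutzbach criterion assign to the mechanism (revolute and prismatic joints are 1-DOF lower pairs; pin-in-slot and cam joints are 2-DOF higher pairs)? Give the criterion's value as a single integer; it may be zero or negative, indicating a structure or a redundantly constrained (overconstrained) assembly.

[1;0;0] (link 0 is ground)
L+ [2;0;0]
C(1,0)∈J2 [2;0;1]
L+ [3;0;1]
PS(1,2)∈J2 [3;0;2]
L+ [4;0;2]
L+ [5;0;2]
P(3,2)∈J1 [5;1;2]
PS(0,4)∈J2 [5;1;3]
R(3,0)∈J1 [5;2;3]
L+ [6;2;3]
R(2,4)∈J1 [6;3;3]
P(3,5)∈J1 [6;4;3]
L+ [7;4;3]
PS(6,1)∈J2 [7;4;4]
C(6,3)∈J2 [7;4;5]
mobility = 18 − 8 − 5 = 5

M = 5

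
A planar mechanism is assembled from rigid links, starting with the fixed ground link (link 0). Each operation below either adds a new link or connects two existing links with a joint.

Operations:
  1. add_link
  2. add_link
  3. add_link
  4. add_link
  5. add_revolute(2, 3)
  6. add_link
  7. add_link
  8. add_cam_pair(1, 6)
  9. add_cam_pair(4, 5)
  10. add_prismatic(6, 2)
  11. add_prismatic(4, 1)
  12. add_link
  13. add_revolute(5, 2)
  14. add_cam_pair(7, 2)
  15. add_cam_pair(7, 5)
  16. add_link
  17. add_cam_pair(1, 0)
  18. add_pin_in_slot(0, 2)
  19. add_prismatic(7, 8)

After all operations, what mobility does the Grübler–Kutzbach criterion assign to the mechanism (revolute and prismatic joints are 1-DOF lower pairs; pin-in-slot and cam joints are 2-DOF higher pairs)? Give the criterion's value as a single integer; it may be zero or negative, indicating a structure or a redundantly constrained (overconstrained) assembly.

M = 8

[1;0;0] (link 0 is ground)
L+ [2;0;0]
L+ [3;0;0]
L+ [4;0;0]
L+ [5;0;0]
R(2,3)∈J1 [5;1;0]
L+ [6;1;0]
L+ [7;1;0]
C(1,6)∈J2 [7;1;1]
C(4,5)∈J2 [7;1;2]
P(6,2)∈J1 [7;2;2]
P(4,1)∈J1 [7;3;2]
L+ [8;3;2]
R(5,2)∈J1 [8;4;2]
C(7,2)∈J2 [8;4;3]
C(7,5)∈J2 [8;4;4]
L+ [9;4;4]
C(1,0)∈J2 [9;4;5]
PS(0,2)∈J2 [9;4;6]
P(7,8)∈J1 [9;5;6]
mobility = 24 − 10 − 6 = 8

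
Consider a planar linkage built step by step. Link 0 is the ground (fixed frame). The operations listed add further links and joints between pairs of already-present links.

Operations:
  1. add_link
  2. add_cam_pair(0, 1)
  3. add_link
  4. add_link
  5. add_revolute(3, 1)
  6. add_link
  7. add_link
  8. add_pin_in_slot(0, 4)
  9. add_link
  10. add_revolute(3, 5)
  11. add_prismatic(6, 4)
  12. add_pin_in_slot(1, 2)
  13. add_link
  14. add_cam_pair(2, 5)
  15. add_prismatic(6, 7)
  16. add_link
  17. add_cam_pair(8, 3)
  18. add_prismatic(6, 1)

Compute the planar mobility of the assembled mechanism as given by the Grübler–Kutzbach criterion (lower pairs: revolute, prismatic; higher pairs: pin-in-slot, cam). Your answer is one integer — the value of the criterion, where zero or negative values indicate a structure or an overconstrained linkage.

link 0 = ground. State L|J1|J2 = 1|0|0
+link1  2|0|0
C(0,1) f=2→J2  2|0|1
+link2  3|0|1
+link3  4|0|1
R(3,1) f=1→J1  4|1|1
+link4  5|1|1
+link5  6|1|1
PS(0,4) f=2→J2  6|1|2
+link6  7|1|2
R(3,5) f=1→J1  7|2|2
P(6,4) f=1→J1  7|3|2
PS(1,2) f=2→J2  7|3|3
+link7  8|3|3
C(2,5) f=2→J2  8|3|4
P(6,7) f=1→J1  8|4|4
+link8  9|4|4
C(8,3) f=2→J2  9|4|5
P(6,1) f=1→J1  9|5|5
M = 3(9−1)−2·5−5 = 24−10−5 = 9

M = 9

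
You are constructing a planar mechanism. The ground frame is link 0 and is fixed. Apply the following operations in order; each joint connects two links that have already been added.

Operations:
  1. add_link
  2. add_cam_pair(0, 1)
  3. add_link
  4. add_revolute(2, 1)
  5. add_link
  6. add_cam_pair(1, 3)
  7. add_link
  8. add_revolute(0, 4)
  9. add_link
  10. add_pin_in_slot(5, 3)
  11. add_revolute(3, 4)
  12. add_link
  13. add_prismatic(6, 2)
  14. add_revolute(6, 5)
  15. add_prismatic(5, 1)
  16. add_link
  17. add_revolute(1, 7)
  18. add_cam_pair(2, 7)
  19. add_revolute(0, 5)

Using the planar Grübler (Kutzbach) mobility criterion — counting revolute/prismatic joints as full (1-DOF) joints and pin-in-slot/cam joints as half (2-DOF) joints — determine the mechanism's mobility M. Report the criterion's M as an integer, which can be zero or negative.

M = 1

ground; <1,0,0>
#1 <2,0,0>
C:0↔1 J2 <2,0,1>
#2 <3,0,1>
R:2↔1 J1 <3,1,1>
#3 <4,1,1>
C:1↔3 J2 <4,1,2>
#4 <5,1,2>
R:0↔4 J1 <5,2,2>
#5 <6,2,2>
PS:5↔3 J2 <6,2,3>
R:3↔4 J1 <6,3,3>
#6 <7,3,3>
P:6↔2 J1 <7,4,3>
R:6↔5 J1 <7,5,3>
P:5↔1 J1 <7,6,3>
#7 <8,6,3>
R:1↔7 J1 <8,7,3>
C:2↔7 J2 <8,7,4>
R:0↔5 J1 <8,8,4>
3×7 − 2×8 − 1×4 = 1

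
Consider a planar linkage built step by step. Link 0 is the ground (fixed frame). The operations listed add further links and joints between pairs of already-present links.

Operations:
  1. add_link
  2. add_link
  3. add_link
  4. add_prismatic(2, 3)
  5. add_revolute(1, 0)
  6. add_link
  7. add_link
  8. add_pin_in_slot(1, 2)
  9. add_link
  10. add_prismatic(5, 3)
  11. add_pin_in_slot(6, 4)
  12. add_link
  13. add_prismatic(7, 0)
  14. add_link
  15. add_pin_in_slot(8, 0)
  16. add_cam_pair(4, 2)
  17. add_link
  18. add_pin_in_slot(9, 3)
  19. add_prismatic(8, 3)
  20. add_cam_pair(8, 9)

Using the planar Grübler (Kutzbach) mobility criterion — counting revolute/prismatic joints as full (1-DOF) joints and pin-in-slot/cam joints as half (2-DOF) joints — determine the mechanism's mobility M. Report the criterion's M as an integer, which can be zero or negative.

M = 11

ground; <1,0,0>
#1 <2,0,0>
#2 <3,0,0>
#3 <4,0,0>
P:2↔3 J1 <4,1,0>
R:1↔0 J1 <4,2,0>
#4 <5,2,0>
#5 <6,2,0>
PS:1↔2 J2 <6,2,1>
#6 <7,2,1>
P:5↔3 J1 <7,3,1>
PS:6↔4 J2 <7,3,2>
#7 <8,3,2>
P:7↔0 J1 <8,4,2>
#8 <9,4,2>
PS:8↔0 J2 <9,4,3>
C:4↔2 J2 <9,4,4>
#9 <10,4,4>
PS:9↔3 J2 <10,4,5>
P:8↔3 J1 <10,5,5>
C:8↔9 J2 <10,5,6>
3×9 − 2×5 − 1×6 = 11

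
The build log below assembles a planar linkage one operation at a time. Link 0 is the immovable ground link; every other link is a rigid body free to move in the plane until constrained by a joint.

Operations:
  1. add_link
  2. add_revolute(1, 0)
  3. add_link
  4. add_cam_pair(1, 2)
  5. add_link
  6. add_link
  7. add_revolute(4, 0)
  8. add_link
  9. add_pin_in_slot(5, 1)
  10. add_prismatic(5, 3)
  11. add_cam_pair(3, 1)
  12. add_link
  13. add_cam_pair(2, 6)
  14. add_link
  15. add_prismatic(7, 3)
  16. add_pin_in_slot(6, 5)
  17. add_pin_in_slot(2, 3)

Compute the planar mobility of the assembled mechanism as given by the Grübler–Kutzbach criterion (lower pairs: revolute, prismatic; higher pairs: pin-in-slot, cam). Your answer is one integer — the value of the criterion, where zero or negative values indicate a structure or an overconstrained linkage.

M = 7

ground; <1,0,0>
#1 <2,0,0>
R:1↔0 J1 <2,1,0>
#2 <3,1,0>
C:1↔2 J2 <3,1,1>
#3 <4,1,1>
#4 <5,1,1>
R:4↔0 J1 <5,2,1>
#5 <6,2,1>
PS:5↔1 J2 <6,2,2>
P:5↔3 J1 <6,3,2>
C:3↔1 J2 <6,3,3>
#6 <7,3,3>
C:2↔6 J2 <7,3,4>
#7 <8,3,4>
P:7↔3 J1 <8,4,4>
PS:6↔5 J2 <8,4,5>
PS:2↔3 J2 <8,4,6>
3×7 − 2×4 − 1×6 = 7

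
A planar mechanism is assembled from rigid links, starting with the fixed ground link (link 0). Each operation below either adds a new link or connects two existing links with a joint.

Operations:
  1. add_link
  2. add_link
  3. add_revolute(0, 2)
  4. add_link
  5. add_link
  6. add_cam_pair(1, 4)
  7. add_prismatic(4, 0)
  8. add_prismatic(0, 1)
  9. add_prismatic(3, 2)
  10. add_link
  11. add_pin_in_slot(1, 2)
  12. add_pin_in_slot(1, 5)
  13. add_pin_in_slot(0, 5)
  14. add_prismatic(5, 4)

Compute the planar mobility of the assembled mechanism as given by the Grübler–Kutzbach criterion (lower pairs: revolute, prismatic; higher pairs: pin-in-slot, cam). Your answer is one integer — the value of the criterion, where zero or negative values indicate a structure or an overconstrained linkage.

L=1 J1=0 J2=0
add link → L=2 J1=0 J2=0
add link → L=3 J1=0 J2=0
R@0,2 dof=1 J1 → L=3 J1=1 J2=0
add link → L=4 J1=1 J2=0
add link → L=5 J1=1 J2=0
C@1,4 dof=2 J2 → L=5 J1=1 J2=1
P@4,0 dof=1 J1 → L=5 J1=2 J2=1
P@0,1 dof=1 J1 → L=5 J1=3 J2=1
P@3,2 dof=1 J1 → L=5 J1=4 J2=1
add link → L=6 J1=4 J2=1
PS@1,2 dof=2 J2 → L=6 J1=4 J2=2
PS@1,5 dof=2 J2 → L=6 J1=4 J2=3
PS@0,5 dof=2 J2 → L=6 J1=4 J2=4
P@5,4 dof=1 J1 → L=6 J1=5 J2=4
M=3(L−1)−2J1−J2=3·5−2·5−4=1

M = 1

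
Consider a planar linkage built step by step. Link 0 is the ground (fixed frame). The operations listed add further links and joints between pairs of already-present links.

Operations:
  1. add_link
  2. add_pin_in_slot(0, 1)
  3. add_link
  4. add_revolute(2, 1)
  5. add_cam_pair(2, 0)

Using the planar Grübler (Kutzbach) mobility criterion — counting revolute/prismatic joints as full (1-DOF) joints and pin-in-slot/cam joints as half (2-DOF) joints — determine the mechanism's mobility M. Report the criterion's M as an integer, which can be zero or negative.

M = 2

[1;0;0] (link 0 is ground)
L+ [2;0;0]
PS(0,1)∈J2 [2;0;1]
L+ [3;0;1]
R(2,1)∈J1 [3;1;1]
C(2,0)∈J2 [3;1;2]
mobility = 6 − 2 − 2 = 2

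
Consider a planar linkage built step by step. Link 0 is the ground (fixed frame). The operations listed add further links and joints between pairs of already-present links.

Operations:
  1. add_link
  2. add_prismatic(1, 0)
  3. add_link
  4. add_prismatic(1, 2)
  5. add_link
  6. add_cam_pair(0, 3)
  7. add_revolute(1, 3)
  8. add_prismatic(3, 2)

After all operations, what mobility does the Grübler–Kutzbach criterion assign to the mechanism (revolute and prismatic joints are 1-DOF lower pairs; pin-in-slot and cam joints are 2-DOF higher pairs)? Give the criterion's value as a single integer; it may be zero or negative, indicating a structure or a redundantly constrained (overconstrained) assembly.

M = 0

(L,J1,J2)=(1,0,0); link0 fixed
link1: (2,0,0)
P 1-0 [J1]: (2,1,0)
link2: (3,1,0)
P 1-2 [J1]: (3,2,0)
link3: (4,2,0)
C 0-3 [J2]: (4,2,1)
R 1-3 [J1]: (4,3,1)
P 3-2 [J1]: (4,4,1)
Grübler: 3·3 − 2·4 − 1 = 0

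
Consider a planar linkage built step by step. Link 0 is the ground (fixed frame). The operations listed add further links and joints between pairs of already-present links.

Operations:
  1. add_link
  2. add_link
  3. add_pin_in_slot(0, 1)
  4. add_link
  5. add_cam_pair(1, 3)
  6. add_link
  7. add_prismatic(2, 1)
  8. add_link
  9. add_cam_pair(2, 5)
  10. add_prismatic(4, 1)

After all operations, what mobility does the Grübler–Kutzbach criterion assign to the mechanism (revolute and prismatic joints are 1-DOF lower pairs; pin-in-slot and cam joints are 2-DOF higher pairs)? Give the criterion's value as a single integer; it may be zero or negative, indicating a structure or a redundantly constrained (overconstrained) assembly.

M = 8

L=1 J1=0 J2=0
add link → L=2 J1=0 J2=0
add link → L=3 J1=0 J2=0
PS@0,1 dof=2 J2 → L=3 J1=0 J2=1
add link → L=4 J1=0 J2=1
C@1,3 dof=2 J2 → L=4 J1=0 J2=2
add link → L=5 J1=0 J2=2
P@2,1 dof=1 J1 → L=5 J1=1 J2=2
add link → L=6 J1=1 J2=2
C@2,5 dof=2 J2 → L=6 J1=1 J2=3
P@4,1 dof=1 J1 → L=6 J1=2 J2=3
M=3(L−1)−2J1−J2=3·5−2·2−3=8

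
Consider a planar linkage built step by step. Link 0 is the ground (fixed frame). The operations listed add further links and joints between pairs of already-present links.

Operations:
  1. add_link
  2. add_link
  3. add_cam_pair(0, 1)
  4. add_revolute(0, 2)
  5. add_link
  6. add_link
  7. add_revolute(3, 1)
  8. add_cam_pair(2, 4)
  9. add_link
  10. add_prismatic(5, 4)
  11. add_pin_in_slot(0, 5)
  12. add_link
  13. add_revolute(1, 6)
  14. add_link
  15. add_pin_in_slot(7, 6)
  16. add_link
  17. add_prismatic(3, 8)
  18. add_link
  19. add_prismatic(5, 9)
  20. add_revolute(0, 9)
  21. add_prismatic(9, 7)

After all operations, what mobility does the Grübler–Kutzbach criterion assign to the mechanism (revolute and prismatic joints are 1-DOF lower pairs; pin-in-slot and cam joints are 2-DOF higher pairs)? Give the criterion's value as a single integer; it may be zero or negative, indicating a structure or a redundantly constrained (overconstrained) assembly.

(L,J1,J2)=(1,0,0); link0 fixed
link1: (2,0,0)
link2: (3,0,0)
C 0-1 [J2]: (3,0,1)
R 0-2 [J1]: (3,1,1)
link3: (4,1,1)
link4: (5,1,1)
R 3-1 [J1]: (5,2,1)
C 2-4 [J2]: (5,2,2)
link5: (6,2,2)
P 5-4 [J1]: (6,3,2)
PS 0-5 [J2]: (6,3,3)
link6: (7,3,3)
R 1-6 [J1]: (7,4,3)
link7: (8,4,3)
PS 7-6 [J2]: (8,4,4)
link8: (9,4,4)
P 3-8 [J1]: (9,5,4)
link9: (10,5,4)
P 5-9 [J1]: (10,6,4)
R 0-9 [J1]: (10,7,4)
P 9-7 [J1]: (10,8,4)
Grübler: 3·9 − 2·8 − 4 = 7

M = 7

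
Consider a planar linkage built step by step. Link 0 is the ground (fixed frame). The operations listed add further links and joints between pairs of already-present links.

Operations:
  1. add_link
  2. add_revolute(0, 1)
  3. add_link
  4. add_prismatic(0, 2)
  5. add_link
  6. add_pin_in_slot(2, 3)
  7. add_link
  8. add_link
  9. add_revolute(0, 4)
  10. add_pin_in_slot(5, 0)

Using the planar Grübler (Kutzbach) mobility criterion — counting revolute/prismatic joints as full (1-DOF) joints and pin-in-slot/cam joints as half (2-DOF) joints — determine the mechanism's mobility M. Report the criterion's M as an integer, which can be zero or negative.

M = 7

L=1 J1=0 J2=0
add link → L=2 J1=0 J2=0
R@0,1 dof=1 J1 → L=2 J1=1 J2=0
add link → L=3 J1=1 J2=0
P@0,2 dof=1 J1 → L=3 J1=2 J2=0
add link → L=4 J1=2 J2=0
PS@2,3 dof=2 J2 → L=4 J1=2 J2=1
add link → L=5 J1=2 J2=1
add link → L=6 J1=2 J2=1
R@0,4 dof=1 J1 → L=6 J1=3 J2=1
PS@5,0 dof=2 J2 → L=6 J1=3 J2=2
M=3(L−1)−2J1−J2=3·5−2·3−2=7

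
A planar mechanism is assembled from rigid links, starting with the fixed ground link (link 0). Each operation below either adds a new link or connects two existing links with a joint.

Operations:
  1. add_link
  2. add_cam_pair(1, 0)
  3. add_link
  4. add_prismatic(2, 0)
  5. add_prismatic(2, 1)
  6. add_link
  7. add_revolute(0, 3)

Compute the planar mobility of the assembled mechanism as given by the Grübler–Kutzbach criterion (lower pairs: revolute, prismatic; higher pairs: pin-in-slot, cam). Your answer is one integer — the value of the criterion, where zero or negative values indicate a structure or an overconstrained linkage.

M = 2

ground; <1,0,0>
#1 <2,0,0>
C:1↔0 J2 <2,0,1>
#2 <3,0,1>
P:2↔0 J1 <3,1,1>
P:2↔1 J1 <3,2,1>
#3 <4,2,1>
R:0↔3 J1 <4,3,1>
3×3 − 2×3 − 1×1 = 2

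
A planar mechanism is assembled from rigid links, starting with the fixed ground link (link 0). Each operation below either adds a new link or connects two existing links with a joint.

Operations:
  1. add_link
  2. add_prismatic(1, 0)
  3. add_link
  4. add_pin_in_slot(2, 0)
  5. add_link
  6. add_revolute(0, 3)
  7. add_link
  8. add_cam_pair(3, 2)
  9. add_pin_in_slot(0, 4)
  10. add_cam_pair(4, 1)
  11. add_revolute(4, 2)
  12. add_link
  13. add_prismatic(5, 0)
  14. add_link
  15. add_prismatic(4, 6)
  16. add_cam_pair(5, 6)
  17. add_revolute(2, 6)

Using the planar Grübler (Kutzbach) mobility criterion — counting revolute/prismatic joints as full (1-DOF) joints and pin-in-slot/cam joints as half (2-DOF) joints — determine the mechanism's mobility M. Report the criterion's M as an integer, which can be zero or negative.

L=1 J1=0 J2=0
add link → L=2 J1=0 J2=0
P@1,0 dof=1 J1 → L=2 J1=1 J2=0
add link → L=3 J1=1 J2=0
PS@2,0 dof=2 J2 → L=3 J1=1 J2=1
add link → L=4 J1=1 J2=1
R@0,3 dof=1 J1 → L=4 J1=2 J2=1
add link → L=5 J1=2 J2=1
C@3,2 dof=2 J2 → L=5 J1=2 J2=2
PS@0,4 dof=2 J2 → L=5 J1=2 J2=3
C@4,1 dof=2 J2 → L=5 J1=2 J2=4
R@4,2 dof=1 J1 → L=5 J1=3 J2=4
add link → L=6 J1=3 J2=4
P@5,0 dof=1 J1 → L=6 J1=4 J2=4
add link → L=7 J1=4 J2=4
P@4,6 dof=1 J1 → L=7 J1=5 J2=4
C@5,6 dof=2 J2 → L=7 J1=5 J2=5
R@2,6 dof=1 J1 → L=7 J1=6 J2=5
M=3(L−1)−2J1−J2=3·6−2·6−5=1

M = 1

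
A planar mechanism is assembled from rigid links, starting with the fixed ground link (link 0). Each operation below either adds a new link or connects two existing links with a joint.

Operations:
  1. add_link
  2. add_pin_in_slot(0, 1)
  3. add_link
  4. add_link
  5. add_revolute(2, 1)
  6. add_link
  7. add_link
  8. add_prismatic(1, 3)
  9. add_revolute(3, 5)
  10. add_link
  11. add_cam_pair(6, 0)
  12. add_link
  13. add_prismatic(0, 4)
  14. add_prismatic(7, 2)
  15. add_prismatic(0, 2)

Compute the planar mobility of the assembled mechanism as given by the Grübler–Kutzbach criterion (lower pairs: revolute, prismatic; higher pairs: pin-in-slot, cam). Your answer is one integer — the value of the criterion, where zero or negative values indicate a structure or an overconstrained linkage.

[1;0;0] (link 0 is ground)
L+ [2;0;0]
PS(0,1)∈J2 [2;0;1]
L+ [3;0;1]
L+ [4;0;1]
R(2,1)∈J1 [4;1;1]
L+ [5;1;1]
L+ [6;1;1]
P(1,3)∈J1 [6;2;1]
R(3,5)∈J1 [6;3;1]
L+ [7;3;1]
C(6,0)∈J2 [7;3;2]
L+ [8;3;2]
P(0,4)∈J1 [8;4;2]
P(7,2)∈J1 [8;5;2]
P(0,2)∈J1 [8;6;2]
mobility = 21 − 12 − 2 = 7

M = 7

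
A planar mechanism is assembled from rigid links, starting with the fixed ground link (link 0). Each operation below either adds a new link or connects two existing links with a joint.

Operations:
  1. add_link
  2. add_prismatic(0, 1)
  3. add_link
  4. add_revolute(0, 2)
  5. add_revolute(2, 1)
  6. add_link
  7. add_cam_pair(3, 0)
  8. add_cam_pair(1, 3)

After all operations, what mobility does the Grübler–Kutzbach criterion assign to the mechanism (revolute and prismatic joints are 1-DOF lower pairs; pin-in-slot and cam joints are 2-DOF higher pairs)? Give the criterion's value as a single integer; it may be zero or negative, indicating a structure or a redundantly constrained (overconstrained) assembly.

ground; <1,0,0>
#1 <2,0,0>
P:0↔1 J1 <2,1,0>
#2 <3,1,0>
R:0↔2 J1 <3,2,0>
R:2↔1 J1 <3,3,0>
#3 <4,3,0>
C:3↔0 J2 <4,3,1>
C:1↔3 J2 <4,3,2>
3×3 − 2×3 − 1×2 = 1

M = 1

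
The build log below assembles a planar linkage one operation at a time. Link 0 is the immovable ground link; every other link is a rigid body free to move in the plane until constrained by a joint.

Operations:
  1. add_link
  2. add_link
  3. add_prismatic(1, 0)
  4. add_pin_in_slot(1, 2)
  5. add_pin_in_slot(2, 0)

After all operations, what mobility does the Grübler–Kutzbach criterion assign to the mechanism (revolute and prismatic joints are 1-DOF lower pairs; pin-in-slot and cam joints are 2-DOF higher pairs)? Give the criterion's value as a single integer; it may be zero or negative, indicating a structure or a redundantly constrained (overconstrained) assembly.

(L,J1,J2)=(1,0,0); link0 fixed
link1: (2,0,0)
link2: (3,0,0)
P 1-0 [J1]: (3,1,0)
PS 1-2 [J2]: (3,1,1)
PS 2-0 [J2]: (3,1,2)
Grübler: 3·2 − 2·1 − 2 = 2

M = 2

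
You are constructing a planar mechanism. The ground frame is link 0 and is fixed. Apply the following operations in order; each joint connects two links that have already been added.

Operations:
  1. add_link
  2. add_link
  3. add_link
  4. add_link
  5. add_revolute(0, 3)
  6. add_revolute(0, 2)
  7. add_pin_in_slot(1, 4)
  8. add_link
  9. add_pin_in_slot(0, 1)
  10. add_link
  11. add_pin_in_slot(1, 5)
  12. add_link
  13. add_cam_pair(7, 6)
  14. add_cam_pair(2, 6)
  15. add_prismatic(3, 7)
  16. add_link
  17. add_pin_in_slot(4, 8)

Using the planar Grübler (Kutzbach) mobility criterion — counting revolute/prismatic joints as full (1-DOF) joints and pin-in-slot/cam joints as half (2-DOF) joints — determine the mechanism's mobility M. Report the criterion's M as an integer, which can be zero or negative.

M = 12

L=1 J1=0 J2=0
add link → L=2 J1=0 J2=0
add link → L=3 J1=0 J2=0
add link → L=4 J1=0 J2=0
add link → L=5 J1=0 J2=0
R@0,3 dof=1 J1 → L=5 J1=1 J2=0
R@0,2 dof=1 J1 → L=5 J1=2 J2=0
PS@1,4 dof=2 J2 → L=5 J1=2 J2=1
add link → L=6 J1=2 J2=1
PS@0,1 dof=2 J2 → L=6 J1=2 J2=2
add link → L=7 J1=2 J2=2
PS@1,5 dof=2 J2 → L=7 J1=2 J2=3
add link → L=8 J1=2 J2=3
C@7,6 dof=2 J2 → L=8 J1=2 J2=4
C@2,6 dof=2 J2 → L=8 J1=2 J2=5
P@3,7 dof=1 J1 → L=8 J1=3 J2=5
add link → L=9 J1=3 J2=5
PS@4,8 dof=2 J2 → L=9 J1=3 J2=6
M=3(L−1)−2J1−J2=3·8−2·3−6=12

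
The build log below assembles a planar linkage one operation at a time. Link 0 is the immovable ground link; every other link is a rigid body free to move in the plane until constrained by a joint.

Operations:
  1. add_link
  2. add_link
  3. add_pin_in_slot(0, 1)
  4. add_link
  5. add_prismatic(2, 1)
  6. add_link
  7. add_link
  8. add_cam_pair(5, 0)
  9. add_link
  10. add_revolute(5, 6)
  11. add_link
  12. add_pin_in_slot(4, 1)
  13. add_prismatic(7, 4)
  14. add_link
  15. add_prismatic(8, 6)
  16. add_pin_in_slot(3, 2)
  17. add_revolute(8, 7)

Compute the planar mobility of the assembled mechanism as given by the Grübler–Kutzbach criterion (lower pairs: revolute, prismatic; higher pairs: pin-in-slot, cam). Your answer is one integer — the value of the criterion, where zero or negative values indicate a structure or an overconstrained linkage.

M = 10

(L,J1,J2)=(1,0,0); link0 fixed
link1: (2,0,0)
link2: (3,0,0)
PS 0-1 [J2]: (3,0,1)
link3: (4,0,1)
P 2-1 [J1]: (4,1,1)
link4: (5,1,1)
link5: (6,1,1)
C 5-0 [J2]: (6,1,2)
link6: (7,1,2)
R 5-6 [J1]: (7,2,2)
link7: (8,2,2)
PS 4-1 [J2]: (8,2,3)
P 7-4 [J1]: (8,3,3)
link8: (9,3,3)
P 8-6 [J1]: (9,4,3)
PS 3-2 [J2]: (9,4,4)
R 8-7 [J1]: (9,5,4)
Grübler: 3·8 − 2·5 − 4 = 10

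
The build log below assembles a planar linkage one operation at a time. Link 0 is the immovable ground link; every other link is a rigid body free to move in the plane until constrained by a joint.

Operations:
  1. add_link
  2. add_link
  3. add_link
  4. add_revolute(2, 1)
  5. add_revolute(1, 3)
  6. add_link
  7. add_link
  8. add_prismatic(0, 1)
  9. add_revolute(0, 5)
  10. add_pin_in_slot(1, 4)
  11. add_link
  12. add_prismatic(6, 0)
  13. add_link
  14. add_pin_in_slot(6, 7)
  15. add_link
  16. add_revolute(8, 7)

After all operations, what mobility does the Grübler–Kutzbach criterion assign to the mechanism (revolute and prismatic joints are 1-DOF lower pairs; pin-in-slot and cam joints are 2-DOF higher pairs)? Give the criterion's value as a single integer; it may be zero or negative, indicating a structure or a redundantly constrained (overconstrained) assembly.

link 0 = ground. State L|J1|J2 = 1|0|0
+link1  2|0|0
+link2  3|0|0
+link3  4|0|0
R(2,1) f=1→J1  4|1|0
R(1,3) f=1→J1  4|2|0
+link4  5|2|0
+link5  6|2|0
P(0,1) f=1→J1  6|3|0
R(0,5) f=1→J1  6|4|0
PS(1,4) f=2→J2  6|4|1
+link6  7|4|1
P(6,0) f=1→J1  7|5|1
+link7  8|5|1
PS(6,7) f=2→J2  8|5|2
+link8  9|5|2
R(8,7) f=1→J1  9|6|2
M = 3(9−1)−2·6−2 = 24−12−2 = 10

M = 10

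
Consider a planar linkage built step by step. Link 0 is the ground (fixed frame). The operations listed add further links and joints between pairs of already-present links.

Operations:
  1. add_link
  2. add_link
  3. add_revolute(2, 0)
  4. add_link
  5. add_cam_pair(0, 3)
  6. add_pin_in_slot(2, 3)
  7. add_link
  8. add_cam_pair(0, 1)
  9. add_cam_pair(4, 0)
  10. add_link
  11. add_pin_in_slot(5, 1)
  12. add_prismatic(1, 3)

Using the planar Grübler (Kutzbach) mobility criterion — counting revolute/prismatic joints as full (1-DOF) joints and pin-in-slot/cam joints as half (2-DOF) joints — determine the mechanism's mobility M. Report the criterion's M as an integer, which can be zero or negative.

link 0 = ground. State L|J1|J2 = 1|0|0
+link1  2|0|0
+link2  3|0|0
R(2,0) f=1→J1  3|1|0
+link3  4|1|0
C(0,3) f=2→J2  4|1|1
PS(2,3) f=2→J2  4|1|2
+link4  5|1|2
C(0,1) f=2→J2  5|1|3
C(4,0) f=2→J2  5|1|4
+link5  6|1|4
PS(5,1) f=2→J2  6|1|5
P(1,3) f=1→J1  6|2|5
M = 3(6−1)−2·2−5 = 15−4−5 = 6

M = 6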